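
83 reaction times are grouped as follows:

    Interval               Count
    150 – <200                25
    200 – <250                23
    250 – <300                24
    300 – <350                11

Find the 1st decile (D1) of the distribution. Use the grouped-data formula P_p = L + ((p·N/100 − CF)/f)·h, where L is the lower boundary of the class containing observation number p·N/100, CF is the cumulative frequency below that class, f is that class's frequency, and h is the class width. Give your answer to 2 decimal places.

166.60

N = 83; target position k = 10/100 · 83 = 8.3.
Cumulative frequencies: 25, 48, 72, 83.
Observation 8.3 falls in the class 150 – <200.
L = 150, CF = 0, f = 25, h = 50.
P10 = 150 + ((8.3 − 0)/25)·50 = 150 + 16.6 = 166.6.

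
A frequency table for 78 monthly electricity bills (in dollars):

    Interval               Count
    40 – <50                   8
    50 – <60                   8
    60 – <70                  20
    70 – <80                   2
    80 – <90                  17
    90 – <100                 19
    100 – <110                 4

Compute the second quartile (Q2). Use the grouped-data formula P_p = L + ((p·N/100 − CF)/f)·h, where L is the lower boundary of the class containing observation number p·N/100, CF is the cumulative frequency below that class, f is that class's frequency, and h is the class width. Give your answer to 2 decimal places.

N = 78; target position k = 50/100 · 78 = 39.
Cumulative frequencies: 8, 16, 36, 38, 55, 74, 78.
Observation 39 falls in the class 80 – <90.
L = 80, CF = 38, f = 17, h = 10.
P50 = 80 + ((39 − 38)/17)·10 = 80 + 0.588235 = 80.5882.

80.59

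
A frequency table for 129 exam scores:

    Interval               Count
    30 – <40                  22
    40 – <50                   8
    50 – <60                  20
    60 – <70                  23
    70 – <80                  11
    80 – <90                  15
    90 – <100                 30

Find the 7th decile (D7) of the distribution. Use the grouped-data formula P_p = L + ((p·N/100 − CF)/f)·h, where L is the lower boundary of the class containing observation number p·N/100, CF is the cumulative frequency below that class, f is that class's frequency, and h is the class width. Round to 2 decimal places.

N = 129; target position k = 70/100 · 129 = 90.3.
Cumulative frequencies: 22, 30, 50, 73, 84, 99, 129.
Observation 90.3 falls in the class 80 – <90.
L = 80, CF = 84, f = 15, h = 10.
P70 = 80 + ((90.3 − 84)/15)·10 = 80 + 4.2 = 84.2.

84.20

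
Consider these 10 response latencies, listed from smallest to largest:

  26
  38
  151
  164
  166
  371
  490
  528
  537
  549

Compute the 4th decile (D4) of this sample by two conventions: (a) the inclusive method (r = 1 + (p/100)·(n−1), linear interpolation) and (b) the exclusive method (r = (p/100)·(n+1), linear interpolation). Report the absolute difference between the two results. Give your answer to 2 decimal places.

0.40

n = 10.
(a) r = 4.6; between ranks 4 (164) and 5 (166): 165.2.
(b) r = 4.4; between ranks 4 (164) and 5 (166): 164.8.
|165.2 − 164.8| = 0.4.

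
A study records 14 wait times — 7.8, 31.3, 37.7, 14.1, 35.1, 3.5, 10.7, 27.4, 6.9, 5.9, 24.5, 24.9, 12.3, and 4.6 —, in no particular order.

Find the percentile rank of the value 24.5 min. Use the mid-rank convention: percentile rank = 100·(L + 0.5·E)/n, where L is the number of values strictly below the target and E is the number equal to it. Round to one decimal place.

60.7

Sorted: 3.5, 4.6, 5.9, 6.9, 7.8, 10.7, 12.3, 14.1, 24.5, 24.9, 27.4, 31.3, 35.1, 37.7.
Count below 24.5: L = 8; count equal: E = 1; n = 14.
Percentile rank = 100·(8 + 0.5·1)/14 = 100·8.5/14 = 60.71.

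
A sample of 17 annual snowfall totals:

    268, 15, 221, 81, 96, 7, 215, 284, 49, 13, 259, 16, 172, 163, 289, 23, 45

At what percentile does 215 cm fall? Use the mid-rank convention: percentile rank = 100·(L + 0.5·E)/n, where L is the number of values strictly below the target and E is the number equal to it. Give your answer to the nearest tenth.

67.6

Sorted: 7, 13, 15, 16, 23, 45, 49, 81, 96, 163, 172, 215, 221, 259, 268, 284, 289.
Count below 215: L = 11; count equal: E = 1; n = 17.
Percentile rank = 100·(11 + 0.5·1)/17 = 100·11.5/17 = 67.65.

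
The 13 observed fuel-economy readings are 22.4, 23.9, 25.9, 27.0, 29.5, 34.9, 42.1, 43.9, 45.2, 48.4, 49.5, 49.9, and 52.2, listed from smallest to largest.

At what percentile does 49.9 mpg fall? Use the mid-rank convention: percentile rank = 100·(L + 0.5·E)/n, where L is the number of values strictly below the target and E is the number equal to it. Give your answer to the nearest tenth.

88.5

Count below 49.9: L = 11; count equal: E = 1; n = 13.
Percentile rank = 100·(11 + 0.5·1)/13 = 100·11.5/13 = 88.46.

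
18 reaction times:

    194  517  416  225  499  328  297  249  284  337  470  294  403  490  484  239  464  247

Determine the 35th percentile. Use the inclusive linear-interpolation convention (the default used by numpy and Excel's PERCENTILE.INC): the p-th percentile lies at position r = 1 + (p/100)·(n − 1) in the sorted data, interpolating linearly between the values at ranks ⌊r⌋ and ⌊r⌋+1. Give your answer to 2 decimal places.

293.50

Sorted: 194, 225, 239, 247, 249, 284, 294, 297, 328, 337, 403, 416, 464, 470, 484, 490, 499, 517.
n = 18.
r = 1 + (35/100)·(18 − 1) = 1 + 5.95 = 6.95.
Rank 6 is 284 and rank 7 is 294.
Interpolate: 284 + 0.95·(294 − 284) = 284 + 0.95·10 = 293.5.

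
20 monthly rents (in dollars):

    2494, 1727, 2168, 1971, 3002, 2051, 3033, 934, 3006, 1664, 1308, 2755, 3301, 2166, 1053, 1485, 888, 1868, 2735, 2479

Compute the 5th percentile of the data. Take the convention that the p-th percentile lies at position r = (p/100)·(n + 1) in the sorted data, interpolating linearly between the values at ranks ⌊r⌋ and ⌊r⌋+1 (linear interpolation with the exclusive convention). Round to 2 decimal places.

Sorted: 888, 934, 1053, 1308, 1485, 1664, 1727, 1868, 1971, 2051, 2166, 2168, 2479, 2494, 2735, 2755, 3002, 3006, 3033, 3301.
n = 20.
r = (5/100)·(20 + 1) = 1.05.
Rank 1 is 888 and rank 2 is 934.
Interpolate: 888 + 0.05·(934 − 888) = 888 + 0.05·46 = 890.3.

890.30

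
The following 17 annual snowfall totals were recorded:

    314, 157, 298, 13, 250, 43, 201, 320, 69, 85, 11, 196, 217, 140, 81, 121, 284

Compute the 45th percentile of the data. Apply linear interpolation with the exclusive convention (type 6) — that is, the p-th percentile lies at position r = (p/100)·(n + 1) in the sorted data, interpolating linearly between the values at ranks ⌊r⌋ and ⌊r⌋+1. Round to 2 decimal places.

141.70

Sorted: 11, 13, 43, 69, 81, 85, 121, 140, 157, 196, 201, 217, 250, 284, 298, 314, 320.
n = 17.
r = (45/100)·(17 + 1) = 8.1.
Rank 8 is 140 and rank 9 is 157.
Interpolate: 140 + 0.1·(157 − 140) = 140 + 0.1·17 = 141.7.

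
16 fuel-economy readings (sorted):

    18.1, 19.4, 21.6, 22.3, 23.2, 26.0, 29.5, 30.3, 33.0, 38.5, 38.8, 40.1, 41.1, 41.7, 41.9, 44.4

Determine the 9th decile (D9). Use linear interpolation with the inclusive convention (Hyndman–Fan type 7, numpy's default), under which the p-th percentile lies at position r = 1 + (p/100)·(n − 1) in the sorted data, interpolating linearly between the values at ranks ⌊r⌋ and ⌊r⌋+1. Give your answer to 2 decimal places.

n = 16.
r = 1 + (90/100)·(16 − 1) = 1 + 13.5 = 14.5.
Rank 14 is 41.7 and rank 15 is 41.9.
Interpolate: 41.7 + 0.5·(41.9 − 41.7) = 41.7 + 0.5·0.2 = 41.8.

41.80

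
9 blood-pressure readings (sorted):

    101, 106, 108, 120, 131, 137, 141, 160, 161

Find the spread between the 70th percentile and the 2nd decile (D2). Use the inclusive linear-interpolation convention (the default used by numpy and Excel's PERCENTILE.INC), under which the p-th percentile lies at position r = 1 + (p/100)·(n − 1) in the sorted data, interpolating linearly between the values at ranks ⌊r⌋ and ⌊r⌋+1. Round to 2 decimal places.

n = 9.
P20: r = 2.6; ranks 2–3 are 106, 108; interpolating gives 107.2.
P70: r = 6.6; ranks 6–7 are 137, 141; interpolating gives 139.4.
Difference: 139.4 − 107.2 = 32.2.

32.20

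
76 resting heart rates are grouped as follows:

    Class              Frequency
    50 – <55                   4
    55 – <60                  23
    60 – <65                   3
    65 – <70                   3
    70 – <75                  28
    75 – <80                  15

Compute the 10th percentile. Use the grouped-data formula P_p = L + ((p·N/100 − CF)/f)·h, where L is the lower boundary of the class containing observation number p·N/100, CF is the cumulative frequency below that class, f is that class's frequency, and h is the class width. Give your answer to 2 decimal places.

55.78

N = 76; target position k = 10/100 · 76 = 7.6.
Cumulative frequencies: 4, 27, 30, 33, 61, 76.
Observation 7.6 falls in the class 55 – <60.
L = 55, CF = 4, f = 23, h = 5.
P10 = 55 + ((7.6 − 4)/23)·5 = 55 + 0.782609 = 55.7826.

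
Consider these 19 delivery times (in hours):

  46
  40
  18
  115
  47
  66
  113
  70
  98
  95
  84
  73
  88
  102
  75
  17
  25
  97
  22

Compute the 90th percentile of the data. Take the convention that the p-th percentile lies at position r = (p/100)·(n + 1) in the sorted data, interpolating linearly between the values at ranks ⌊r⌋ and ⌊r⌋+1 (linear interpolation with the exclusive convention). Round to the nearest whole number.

113

Sorted: 17, 18, 22, 25, 40, 46, 47, 66, 70, 73, 75, 84, 88, 95, 97, 98, 102, 113, 115.
n = 19.
r = (90/100)·(19 + 1) = 18.
r is an integer, so P90 is the value at rank 18: 113.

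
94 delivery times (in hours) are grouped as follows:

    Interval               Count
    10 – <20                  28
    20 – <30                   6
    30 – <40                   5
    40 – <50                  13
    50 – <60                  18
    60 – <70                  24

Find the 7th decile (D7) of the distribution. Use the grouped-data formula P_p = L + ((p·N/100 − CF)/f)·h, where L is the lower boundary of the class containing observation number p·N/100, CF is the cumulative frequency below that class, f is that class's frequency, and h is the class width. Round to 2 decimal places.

N = 94; target position k = 70/100 · 94 = 65.8.
Cumulative frequencies: 28, 34, 39, 52, 70, 94.
Observation 65.8 falls in the class 50 – <60.
L = 50, CF = 52, f = 18, h = 10.
P70 = 50 + ((65.8 − 52)/18)·10 = 50 + 7.66667 = 57.6667.

57.67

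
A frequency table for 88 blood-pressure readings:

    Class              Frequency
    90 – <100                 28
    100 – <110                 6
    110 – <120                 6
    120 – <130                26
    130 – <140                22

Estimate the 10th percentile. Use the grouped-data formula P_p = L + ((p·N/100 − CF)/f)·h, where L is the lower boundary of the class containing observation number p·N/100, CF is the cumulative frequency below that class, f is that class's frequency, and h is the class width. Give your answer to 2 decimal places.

N = 88; target position k = 10/100 · 88 = 8.8.
Cumulative frequencies: 28, 34, 40, 66, 88.
Observation 8.8 falls in the class 90 – <100.
L = 90, CF = 0, f = 28, h = 10.
P10 = 90 + ((8.8 − 0)/28)·10 = 90 + 3.14286 = 93.1429.

93.14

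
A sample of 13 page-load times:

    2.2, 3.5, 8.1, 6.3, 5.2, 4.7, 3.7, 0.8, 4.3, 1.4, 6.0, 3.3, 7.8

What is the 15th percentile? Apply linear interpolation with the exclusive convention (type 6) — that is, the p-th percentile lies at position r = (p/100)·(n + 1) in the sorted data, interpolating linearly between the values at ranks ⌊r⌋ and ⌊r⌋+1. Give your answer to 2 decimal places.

1.48

Sorted: 0.8, 1.4, 2.2, 3.3, 3.5, 3.7, 4.3, 4.7, 5.2, 6.0, 6.3, 7.8, 8.1.
n = 13.
r = (15/100)·(13 + 1) = 2.1.
Rank 2 is 1.4 and rank 3 is 2.2.
Interpolate: 1.4 + 0.1·(2.2 − 1.4) = 1.4 + 0.1·0.8 = 1.48.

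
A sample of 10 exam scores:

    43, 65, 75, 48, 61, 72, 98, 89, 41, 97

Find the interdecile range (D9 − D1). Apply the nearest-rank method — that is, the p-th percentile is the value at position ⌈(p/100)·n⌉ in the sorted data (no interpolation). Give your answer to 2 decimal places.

56.00

Sorted: 41, 43, 48, 61, 65, 72, 75, 89, 97, 98.
n = 10.
P10: rank ⌈10/100·10⌉ = 1 → 41.
P90: rank ⌈90/100·10⌉ = 9 → 97.
Difference: 97 − 41 = 56.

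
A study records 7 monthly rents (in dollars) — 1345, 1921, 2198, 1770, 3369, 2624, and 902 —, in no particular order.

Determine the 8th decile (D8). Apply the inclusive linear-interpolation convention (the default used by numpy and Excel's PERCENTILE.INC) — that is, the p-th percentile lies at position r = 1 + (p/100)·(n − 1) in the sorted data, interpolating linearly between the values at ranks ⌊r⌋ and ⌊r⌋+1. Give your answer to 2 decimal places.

Sorted: 902, 1345, 1770, 1921, 2198, 2624, 3369.
n = 7.
r = 1 + (80/100)·(7 − 1) = 1 + 4.8 = 5.8.
Rank 5 is 2198 and rank 6 is 2624.
Interpolate: 2198 + 0.8·(2624 − 2198) = 2198 + 0.8·426 = 2538.8.

2538.80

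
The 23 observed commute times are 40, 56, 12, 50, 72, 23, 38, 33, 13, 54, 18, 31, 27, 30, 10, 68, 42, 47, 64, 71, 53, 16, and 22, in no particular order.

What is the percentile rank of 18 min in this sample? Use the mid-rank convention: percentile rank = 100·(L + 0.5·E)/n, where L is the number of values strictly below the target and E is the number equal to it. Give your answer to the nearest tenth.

Sorted: 10, 12, 13, 16, 18, 22, 23, 27, 30, 31, 33, 38, 40, 42, 47, 50, 53, 54, 56, 64, 68, 71, 72.
Count below 18: L = 4; count equal: E = 1; n = 23.
Percentile rank = 100·(4 + 0.5·1)/23 = 100·4.5/23 = 19.57.

19.6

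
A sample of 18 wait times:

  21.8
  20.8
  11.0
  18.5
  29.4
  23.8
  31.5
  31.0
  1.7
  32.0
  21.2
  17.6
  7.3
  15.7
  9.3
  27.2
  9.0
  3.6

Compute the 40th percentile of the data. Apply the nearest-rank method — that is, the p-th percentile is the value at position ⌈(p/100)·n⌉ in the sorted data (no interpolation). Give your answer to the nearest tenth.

17.6

Sorted: 1.7, 3.6, 7.3, 9.0, 9.3, 11.0, 15.7, 17.6, 18.5, 20.8, 21.2, 21.8, 23.8, 27.2, 29.4, 31.0, 31.5, 32.0.
n = 18.
Position = ⌈40/100 · 18⌉ = ⌈7.2⌉ = 8.
The value at rank 8 is 17.6.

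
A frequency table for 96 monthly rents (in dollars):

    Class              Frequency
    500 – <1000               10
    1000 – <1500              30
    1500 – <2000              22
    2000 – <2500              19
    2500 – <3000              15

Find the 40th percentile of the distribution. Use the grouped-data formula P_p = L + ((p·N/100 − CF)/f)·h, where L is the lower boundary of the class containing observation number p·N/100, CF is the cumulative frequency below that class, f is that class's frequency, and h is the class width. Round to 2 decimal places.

1473.33

N = 96; target position k = 40/100 · 96 = 38.4.
Cumulative frequencies: 10, 40, 62, 81, 96.
Observation 38.4 falls in the class 1000 – <1500.
L = 1000, CF = 10, f = 30, h = 500.
P40 = 1000 + ((38.4 − 10)/30)·500 = 1000 + 473.333 = 1473.33.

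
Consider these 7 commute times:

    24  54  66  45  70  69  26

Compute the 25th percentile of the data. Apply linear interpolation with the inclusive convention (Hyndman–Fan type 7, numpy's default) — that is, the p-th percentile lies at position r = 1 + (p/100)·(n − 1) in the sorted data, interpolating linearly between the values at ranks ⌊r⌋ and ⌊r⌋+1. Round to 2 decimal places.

Sorted: 24, 26, 45, 54, 66, 69, 70.
n = 7.
r = 1 + (25/100)·(7 − 1) = 1 + 1.5 = 2.5.
Rank 2 is 26 and rank 3 is 45.
Interpolate: 26 + 0.5·(45 − 26) = 26 + 0.5·19 = 35.5.

35.50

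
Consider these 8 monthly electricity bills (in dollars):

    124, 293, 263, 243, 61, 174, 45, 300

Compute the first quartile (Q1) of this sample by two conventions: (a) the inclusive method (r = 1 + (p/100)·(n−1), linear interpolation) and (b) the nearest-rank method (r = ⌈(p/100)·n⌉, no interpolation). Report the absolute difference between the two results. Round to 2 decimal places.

Sorted: 45, 61, 124, 174, 243, 263, 293, 300.
n = 8.
(a) r = 2.75; between ranks 2 (61) and 3 (124): 108.25.
(b) the nearest-rank method: rank 2 → 61.
|108.25 − 61| = 47.25.

47.25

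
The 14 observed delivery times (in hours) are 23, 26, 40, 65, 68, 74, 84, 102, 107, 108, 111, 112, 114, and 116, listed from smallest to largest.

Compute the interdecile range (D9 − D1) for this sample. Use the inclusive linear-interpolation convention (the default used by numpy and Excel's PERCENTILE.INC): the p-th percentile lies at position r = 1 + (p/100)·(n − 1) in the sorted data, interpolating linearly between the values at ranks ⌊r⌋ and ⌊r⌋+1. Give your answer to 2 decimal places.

83.20

n = 14.
P10: r = 2.3; ranks 2–3 are 26, 40; interpolating gives 30.2.
P90: r = 12.7; ranks 12–13 are 112, 114; interpolating gives 113.4.
Difference: 113.4 − 30.2 = 83.2.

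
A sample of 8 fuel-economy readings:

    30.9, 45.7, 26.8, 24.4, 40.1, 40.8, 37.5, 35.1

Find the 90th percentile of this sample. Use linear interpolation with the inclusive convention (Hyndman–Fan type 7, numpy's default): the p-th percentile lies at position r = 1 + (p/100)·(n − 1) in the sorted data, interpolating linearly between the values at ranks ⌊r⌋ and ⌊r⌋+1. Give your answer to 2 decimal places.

42.27

Sorted: 24.4, 26.8, 30.9, 35.1, 37.5, 40.1, 40.8, 45.7.
n = 8.
r = 1 + (90/100)·(8 − 1) = 1 + 6.3 = 7.3.
Rank 7 is 40.8 and rank 8 is 45.7.
Interpolate: 40.8 + 0.3·(45.7 − 40.8) = 40.8 + 0.3·4.9 = 42.27.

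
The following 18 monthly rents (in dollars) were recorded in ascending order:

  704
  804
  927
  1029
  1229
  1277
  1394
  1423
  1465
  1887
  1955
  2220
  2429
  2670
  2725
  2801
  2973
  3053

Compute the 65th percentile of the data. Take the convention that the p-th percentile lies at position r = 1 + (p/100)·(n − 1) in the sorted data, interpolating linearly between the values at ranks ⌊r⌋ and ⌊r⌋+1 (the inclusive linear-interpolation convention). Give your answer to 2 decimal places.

n = 18.
r = 1 + (65/100)·(18 − 1) = 1 + 11.05 = 12.05.
Rank 12 is 2220 and rank 13 is 2429.
Interpolate: 2220 + 0.05·(2429 − 2220) = 2220 + 0.05·209 = 2230.45.

2230.45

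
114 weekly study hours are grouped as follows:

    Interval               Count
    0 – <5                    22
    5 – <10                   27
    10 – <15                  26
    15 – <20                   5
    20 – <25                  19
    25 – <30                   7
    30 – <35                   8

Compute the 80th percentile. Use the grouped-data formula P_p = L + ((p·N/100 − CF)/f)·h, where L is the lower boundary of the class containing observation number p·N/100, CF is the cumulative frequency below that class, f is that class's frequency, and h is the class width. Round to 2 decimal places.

22.95

N = 114; target position k = 80/100 · 114 = 91.2.
Cumulative frequencies: 22, 49, 75, 80, 99, 106, 114.
Observation 91.2 falls in the class 20 – <25.
L = 20, CF = 80, f = 19, h = 5.
P80 = 20 + ((91.2 − 80)/19)·5 = 20 + 2.94737 = 22.9474.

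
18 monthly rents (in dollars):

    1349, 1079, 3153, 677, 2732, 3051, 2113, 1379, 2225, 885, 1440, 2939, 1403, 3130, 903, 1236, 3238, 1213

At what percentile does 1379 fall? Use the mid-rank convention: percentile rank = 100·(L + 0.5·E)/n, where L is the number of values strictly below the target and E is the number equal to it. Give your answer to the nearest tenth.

Sorted: 677, 885, 903, 1079, 1213, 1236, 1349, 1379, 1403, 1440, 2113, 2225, 2732, 2939, 3051, 3130, 3153, 3238.
Count below 1379: L = 7; count equal: E = 1; n = 18.
Percentile rank = 100·(7 + 0.5·1)/18 = 100·7.5/18 = 41.67.

41.7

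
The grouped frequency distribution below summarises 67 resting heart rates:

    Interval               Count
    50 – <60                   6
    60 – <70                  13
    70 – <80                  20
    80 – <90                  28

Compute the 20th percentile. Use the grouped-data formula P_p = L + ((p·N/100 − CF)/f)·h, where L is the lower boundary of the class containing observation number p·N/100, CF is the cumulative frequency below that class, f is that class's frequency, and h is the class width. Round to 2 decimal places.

N = 67; target position k = 20/100 · 67 = 13.4.
Cumulative frequencies: 6, 19, 39, 67.
Observation 13.4 falls in the class 60 – <70.
L = 60, CF = 6, f = 13, h = 10.
P20 = 60 + ((13.4 − 6)/13)·10 = 60 + 5.69231 = 65.6923.

65.69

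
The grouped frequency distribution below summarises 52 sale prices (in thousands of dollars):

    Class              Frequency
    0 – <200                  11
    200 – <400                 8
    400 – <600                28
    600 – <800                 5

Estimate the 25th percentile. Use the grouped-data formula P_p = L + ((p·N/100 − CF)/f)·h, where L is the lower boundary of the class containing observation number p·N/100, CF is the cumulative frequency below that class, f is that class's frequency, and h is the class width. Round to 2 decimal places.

N = 52; target position k = 25/100 · 52 = 13.
Cumulative frequencies: 11, 19, 47, 52.
Observation 13 falls in the class 200 – <400.
L = 200, CF = 11, f = 8, h = 200.
P25 = 200 + ((13 − 11)/8)·200 = 200 + 50 = 250.

250.00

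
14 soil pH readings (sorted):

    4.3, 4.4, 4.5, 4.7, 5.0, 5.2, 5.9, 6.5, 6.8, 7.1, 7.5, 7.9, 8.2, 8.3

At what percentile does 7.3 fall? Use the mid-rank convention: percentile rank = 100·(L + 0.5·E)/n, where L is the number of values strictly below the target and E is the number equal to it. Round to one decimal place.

Count below 7.3: L = 10; count equal: E = 0; n = 14.
Percentile rank = 100·(10 + 0.5·0)/14 = 100·10/14 = 71.43.

71.4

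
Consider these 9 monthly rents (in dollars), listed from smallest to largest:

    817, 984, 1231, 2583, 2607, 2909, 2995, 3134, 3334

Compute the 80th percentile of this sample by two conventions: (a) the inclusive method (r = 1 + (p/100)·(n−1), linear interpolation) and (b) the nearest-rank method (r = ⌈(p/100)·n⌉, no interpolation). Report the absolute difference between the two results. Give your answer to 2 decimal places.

83.40

n = 9.
(a) r = 7.4; between ranks 7 (2995) and 8 (3134): 3050.6.
(b) the nearest-rank method: rank 8 → 3134.
|3050.6 − 3134| = 83.4.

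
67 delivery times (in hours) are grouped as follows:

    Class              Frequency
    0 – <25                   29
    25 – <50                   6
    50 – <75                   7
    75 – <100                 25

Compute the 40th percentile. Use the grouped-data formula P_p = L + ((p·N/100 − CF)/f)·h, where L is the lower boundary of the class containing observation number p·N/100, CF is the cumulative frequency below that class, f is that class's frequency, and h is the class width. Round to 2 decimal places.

23.10

N = 67; target position k = 40/100 · 67 = 26.8.
Cumulative frequencies: 29, 35, 42, 67.
Observation 26.8 falls in the class 0 – <25.
L = 0, CF = 0, f = 29, h = 25.
P40 = 0 + ((26.8 − 0)/29)·25 = 0 + 23.1034 = 23.1034.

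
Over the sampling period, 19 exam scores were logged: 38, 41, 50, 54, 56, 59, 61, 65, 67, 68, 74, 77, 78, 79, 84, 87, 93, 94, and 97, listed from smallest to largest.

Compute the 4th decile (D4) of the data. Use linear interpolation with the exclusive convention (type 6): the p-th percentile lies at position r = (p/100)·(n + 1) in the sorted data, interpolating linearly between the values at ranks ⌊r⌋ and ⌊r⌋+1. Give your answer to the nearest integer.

65

n = 19.
r = (40/100)·(19 + 1) = 8.
r is an integer, so P40 is the value at rank 8: 65.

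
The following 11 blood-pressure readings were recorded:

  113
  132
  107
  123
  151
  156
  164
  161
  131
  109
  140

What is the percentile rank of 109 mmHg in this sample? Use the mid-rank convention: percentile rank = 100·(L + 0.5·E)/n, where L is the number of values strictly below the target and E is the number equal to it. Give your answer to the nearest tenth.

13.6

Sorted: 107, 109, 113, 123, 131, 132, 140, 151, 156, 161, 164.
Count below 109: L = 1; count equal: E = 1; n = 11.
Percentile rank = 100·(1 + 0.5·1)/11 = 100·1.5/11 = 13.64.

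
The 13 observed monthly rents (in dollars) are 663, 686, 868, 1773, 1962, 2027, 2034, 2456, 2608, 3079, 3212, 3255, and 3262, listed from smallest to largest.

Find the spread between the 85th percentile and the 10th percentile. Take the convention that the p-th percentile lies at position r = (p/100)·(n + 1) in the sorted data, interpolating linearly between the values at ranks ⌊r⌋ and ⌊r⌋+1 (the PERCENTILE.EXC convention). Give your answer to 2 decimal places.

2578.50

n = 13.
P10: r = 1.4; ranks 1–2 are 663, 686; interpolating gives 672.2.
P85: r = 11.9; ranks 11–12 are 3212, 3255; interpolating gives 3250.7.
Difference: 3250.7 − 672.2 = 2578.5.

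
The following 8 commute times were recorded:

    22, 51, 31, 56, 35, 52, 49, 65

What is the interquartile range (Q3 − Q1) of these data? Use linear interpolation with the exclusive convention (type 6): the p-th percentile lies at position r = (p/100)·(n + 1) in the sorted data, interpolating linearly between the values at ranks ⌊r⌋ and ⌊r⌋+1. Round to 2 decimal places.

23.00

Sorted: 22, 31, 35, 49, 51, 52, 56, 65.
n = 8.
P25: r = 2.25; ranks 2–3 are 31, 35; interpolating gives 32.
P75: r = 6.75; ranks 6–7 are 52, 56; interpolating gives 55.
Difference: 55 − 32 = 23.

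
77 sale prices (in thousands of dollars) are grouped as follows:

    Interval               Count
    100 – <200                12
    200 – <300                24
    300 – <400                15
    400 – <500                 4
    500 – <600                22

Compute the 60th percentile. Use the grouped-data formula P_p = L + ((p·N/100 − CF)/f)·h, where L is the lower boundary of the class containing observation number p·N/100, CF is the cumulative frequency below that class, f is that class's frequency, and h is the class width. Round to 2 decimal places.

368.00

N = 77; target position k = 60/100 · 77 = 46.2.
Cumulative frequencies: 12, 36, 51, 55, 77.
Observation 46.2 falls in the class 300 – <400.
L = 300, CF = 36, f = 15, h = 100.
P60 = 300 + ((46.2 − 36)/15)·100 = 300 + 68 = 368.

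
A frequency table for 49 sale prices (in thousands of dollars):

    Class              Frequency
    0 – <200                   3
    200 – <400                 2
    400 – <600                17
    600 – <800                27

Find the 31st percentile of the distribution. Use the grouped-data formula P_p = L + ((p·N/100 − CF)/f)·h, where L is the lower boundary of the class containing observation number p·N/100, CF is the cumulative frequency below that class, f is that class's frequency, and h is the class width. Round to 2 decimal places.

N = 49; target position k = 31/100 · 49 = 15.19.
Cumulative frequencies: 3, 5, 22, 49.
Observation 15.19 falls in the class 400 – <600.
L = 400, CF = 5, f = 17, h = 200.
P31 = 400 + ((15.19 − 5)/17)·200 = 400 + 119.882 = 519.882.

519.88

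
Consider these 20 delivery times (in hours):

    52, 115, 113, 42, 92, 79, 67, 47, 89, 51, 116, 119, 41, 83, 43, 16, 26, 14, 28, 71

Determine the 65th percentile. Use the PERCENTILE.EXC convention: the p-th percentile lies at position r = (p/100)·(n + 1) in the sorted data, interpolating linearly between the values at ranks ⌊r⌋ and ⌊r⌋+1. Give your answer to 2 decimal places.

81.60

Sorted: 14, 16, 26, 28, 41, 42, 43, 47, 51, 52, 67, 71, 79, 83, 89, 92, 113, 115, 116, 119.
n = 20.
r = (65/100)·(20 + 1) = 13.65.
Rank 13 is 79 and rank 14 is 83.
Interpolate: 79 + 0.65·(83 − 79) = 79 + 0.65·4 = 81.6.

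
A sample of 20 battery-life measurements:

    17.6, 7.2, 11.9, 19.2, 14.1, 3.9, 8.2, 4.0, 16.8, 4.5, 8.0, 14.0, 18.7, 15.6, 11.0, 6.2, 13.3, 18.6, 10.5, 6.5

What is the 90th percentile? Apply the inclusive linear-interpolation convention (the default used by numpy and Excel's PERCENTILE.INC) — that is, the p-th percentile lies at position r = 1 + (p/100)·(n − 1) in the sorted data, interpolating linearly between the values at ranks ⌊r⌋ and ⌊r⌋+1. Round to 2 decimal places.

Sorted: 3.9, 4.0, 4.5, 6.2, 6.5, 7.2, 8.0, 8.2, 10.5, 11.0, 11.9, 13.3, 14.0, 14.1, 15.6, 16.8, 17.6, 18.6, 18.7, 19.2.
n = 20.
r = 1 + (90/100)·(20 − 1) = 1 + 17.1 = 18.1.
Rank 18 is 18.6 and rank 19 is 18.7.
Interpolate: 18.6 + 0.1·(18.7 − 18.6) = 18.6 + 0.1·0.1 = 18.61.

18.61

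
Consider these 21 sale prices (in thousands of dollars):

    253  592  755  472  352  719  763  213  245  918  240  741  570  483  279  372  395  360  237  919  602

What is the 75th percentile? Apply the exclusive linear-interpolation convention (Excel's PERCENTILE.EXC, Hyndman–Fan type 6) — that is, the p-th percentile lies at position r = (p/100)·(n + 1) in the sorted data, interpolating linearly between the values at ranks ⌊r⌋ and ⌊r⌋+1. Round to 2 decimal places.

Sorted: 213, 237, 240, 245, 253, 279, 352, 360, 372, 395, 472, 483, 570, 592, 602, 719, 741, 755, 763, 918, 919.
n = 21.
r = (75/100)·(21 + 1) = 16.5.
Rank 16 is 719 and rank 17 is 741.
Interpolate: 719 + 0.5·(741 − 719) = 719 + 0.5·22 = 730.

730.00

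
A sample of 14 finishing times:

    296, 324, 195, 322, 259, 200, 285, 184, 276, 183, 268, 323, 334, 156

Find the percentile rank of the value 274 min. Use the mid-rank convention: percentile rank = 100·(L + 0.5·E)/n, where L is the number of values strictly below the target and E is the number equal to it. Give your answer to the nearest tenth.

50.0

Sorted: 156, 183, 184, 195, 200, 259, 268, 276, 285, 296, 322, 323, 324, 334.
Count below 274: L = 7; count equal: E = 0; n = 14.
Percentile rank = 100·(7 + 0.5·0)/14 = 100·7/14 = 50.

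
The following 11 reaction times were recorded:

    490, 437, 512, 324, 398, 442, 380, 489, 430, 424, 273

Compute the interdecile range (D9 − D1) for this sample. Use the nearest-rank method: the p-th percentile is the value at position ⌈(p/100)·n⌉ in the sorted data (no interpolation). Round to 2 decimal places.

166.00

Sorted: 273, 324, 380, 398, 424, 430, 437, 442, 489, 490, 512.
n = 11.
P10: rank ⌈10/100·11⌉ = 2 → 324.
P90: rank ⌈90/100·11⌉ = 10 → 490.
Difference: 490 − 324 = 166.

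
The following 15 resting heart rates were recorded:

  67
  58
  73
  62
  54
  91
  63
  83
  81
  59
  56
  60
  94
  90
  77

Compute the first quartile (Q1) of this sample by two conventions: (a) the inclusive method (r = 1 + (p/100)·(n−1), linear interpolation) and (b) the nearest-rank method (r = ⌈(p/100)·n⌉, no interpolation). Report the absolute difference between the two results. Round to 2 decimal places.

0.50

Sorted: 54, 56, 58, 59, 60, 62, 63, 67, 73, 77, 81, 83, 90, 91, 94.
n = 15.
(a) r = 4.5; between ranks 4 (59) and 5 (60): 59.5.
(b) the nearest-rank method: rank 4 → 59.
|59.5 − 59| = 0.5.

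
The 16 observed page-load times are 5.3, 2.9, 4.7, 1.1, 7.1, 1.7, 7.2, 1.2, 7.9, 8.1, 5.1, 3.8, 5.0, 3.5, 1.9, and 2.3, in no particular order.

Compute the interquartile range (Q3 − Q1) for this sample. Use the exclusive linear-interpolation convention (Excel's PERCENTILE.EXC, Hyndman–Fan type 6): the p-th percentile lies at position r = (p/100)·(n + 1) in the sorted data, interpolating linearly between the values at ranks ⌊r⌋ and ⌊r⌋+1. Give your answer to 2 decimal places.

Sorted: 1.1, 1.2, 1.7, 1.9, 2.3, 2.9, 3.5, 3.8, 4.7, 5.0, 5.1, 5.3, 7.1, 7.2, 7.9, 8.1.
n = 16.
P25: r = 4.25; ranks 4–5 are 1.9, 2.3; interpolating gives 2.
P75: r = 12.75; ranks 12–13 are 5.3, 7.1; interpolating gives 6.65.
Difference: 6.65 − 2 = 4.65.

4.65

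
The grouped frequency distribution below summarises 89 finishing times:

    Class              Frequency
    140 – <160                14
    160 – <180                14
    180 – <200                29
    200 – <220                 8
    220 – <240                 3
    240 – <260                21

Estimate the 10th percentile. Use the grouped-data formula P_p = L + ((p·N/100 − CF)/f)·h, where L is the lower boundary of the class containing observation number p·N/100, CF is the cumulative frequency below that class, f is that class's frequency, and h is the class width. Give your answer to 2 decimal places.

N = 89; target position k = 10/100 · 89 = 8.9.
Cumulative frequencies: 14, 28, 57, 65, 68, 89.
Observation 8.9 falls in the class 140 – <160.
L = 140, CF = 0, f = 14, h = 20.
P10 = 140 + ((8.9 − 0)/14)·20 = 140 + 12.7143 = 152.714.

152.71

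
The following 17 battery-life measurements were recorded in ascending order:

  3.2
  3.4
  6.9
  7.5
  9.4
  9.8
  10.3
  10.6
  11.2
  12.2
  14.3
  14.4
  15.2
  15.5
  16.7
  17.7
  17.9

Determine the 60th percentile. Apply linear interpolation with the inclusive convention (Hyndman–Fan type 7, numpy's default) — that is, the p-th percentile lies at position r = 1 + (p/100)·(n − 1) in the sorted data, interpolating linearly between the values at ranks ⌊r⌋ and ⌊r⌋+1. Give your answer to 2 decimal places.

n = 17.
r = 1 + (60/100)·(17 − 1) = 1 + 9.6 = 10.6.
Rank 10 is 12.2 and rank 11 is 14.3.
Interpolate: 12.2 + 0.6·(14.3 − 12.2) = 12.2 + 0.6·2.1 = 13.46.

13.46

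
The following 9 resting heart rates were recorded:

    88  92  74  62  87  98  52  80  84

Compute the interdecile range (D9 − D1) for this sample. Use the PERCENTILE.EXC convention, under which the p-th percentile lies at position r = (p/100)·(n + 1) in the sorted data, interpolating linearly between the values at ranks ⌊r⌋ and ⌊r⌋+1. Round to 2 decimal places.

Sorted: 52, 62, 74, 80, 84, 87, 88, 92, 98.
n = 9.
P10: r = 1 (integer) → 52.
P90: r = 9 (integer) → 98.
Difference: 98 − 52 = 46.

46.00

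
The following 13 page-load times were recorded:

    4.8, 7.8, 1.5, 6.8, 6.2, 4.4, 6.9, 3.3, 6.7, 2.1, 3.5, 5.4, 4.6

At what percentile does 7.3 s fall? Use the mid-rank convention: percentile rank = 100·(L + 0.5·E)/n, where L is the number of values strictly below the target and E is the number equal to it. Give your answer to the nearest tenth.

92.3

Sorted: 1.5, 2.1, 3.3, 3.5, 4.4, 4.6, 4.8, 5.4, 6.2, 6.7, 6.8, 6.9, 7.8.
Count below 7.3: L = 12; count equal: E = 0; n = 13.
Percentile rank = 100·(12 + 0.5·0)/13 = 100·12/13 = 92.31.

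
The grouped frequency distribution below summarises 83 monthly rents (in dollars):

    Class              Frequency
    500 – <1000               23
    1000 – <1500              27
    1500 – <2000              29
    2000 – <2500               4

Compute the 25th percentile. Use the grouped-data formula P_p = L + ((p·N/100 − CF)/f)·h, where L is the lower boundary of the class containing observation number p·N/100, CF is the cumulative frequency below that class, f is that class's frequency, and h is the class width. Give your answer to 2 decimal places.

N = 83; target position k = 25/100 · 83 = 20.75.
Cumulative frequencies: 23, 50, 79, 83.
Observation 20.75 falls in the class 500 – <1000.
L = 500, CF = 0, f = 23, h = 500.
P25 = 500 + ((20.75 − 0)/23)·500 = 500 + 451.087 = 951.087.

951.09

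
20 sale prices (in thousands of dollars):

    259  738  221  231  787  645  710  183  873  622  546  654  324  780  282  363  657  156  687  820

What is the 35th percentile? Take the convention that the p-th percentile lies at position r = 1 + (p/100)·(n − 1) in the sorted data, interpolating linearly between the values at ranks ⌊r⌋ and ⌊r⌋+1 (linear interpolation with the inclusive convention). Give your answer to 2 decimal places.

349.35

Sorted: 156, 183, 221, 231, 259, 282, 324, 363, 546, 622, 645, 654, 657, 687, 710, 738, 780, 787, 820, 873.
n = 20.
r = 1 + (35/100)·(20 − 1) = 1 + 6.65 = 7.65.
Rank 7 is 324 and rank 8 is 363.
Interpolate: 324 + 0.65·(363 − 324) = 324 + 0.65·39 = 349.35.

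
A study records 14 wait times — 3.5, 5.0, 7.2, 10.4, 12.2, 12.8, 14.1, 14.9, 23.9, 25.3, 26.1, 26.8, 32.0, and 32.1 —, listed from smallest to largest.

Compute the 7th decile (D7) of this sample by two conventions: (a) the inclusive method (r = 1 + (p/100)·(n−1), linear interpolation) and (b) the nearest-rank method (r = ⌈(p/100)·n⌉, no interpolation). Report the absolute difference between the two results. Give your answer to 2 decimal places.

n = 14.
(a) r = 10.1; between ranks 10 (25.3) and 11 (26.1): 25.38.
(b) the nearest-rank method: rank 10 → 25.3.
|25.38 − 25.3| = 0.08.

0.08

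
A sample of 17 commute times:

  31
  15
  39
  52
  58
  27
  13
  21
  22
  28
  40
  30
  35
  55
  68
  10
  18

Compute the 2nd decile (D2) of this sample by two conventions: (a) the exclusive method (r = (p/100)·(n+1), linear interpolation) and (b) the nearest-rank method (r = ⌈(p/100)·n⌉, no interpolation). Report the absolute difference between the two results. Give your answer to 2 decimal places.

Sorted: 10, 13, 15, 18, 21, 22, 27, 28, 30, 31, 35, 39, 40, 52, 55, 58, 68.
n = 17.
(a) r = 3.6; between ranks 3 (15) and 4 (18): 16.8.
(b) the nearest-rank method: rank 4 → 18.
|16.8 − 18| = 1.2.

1.20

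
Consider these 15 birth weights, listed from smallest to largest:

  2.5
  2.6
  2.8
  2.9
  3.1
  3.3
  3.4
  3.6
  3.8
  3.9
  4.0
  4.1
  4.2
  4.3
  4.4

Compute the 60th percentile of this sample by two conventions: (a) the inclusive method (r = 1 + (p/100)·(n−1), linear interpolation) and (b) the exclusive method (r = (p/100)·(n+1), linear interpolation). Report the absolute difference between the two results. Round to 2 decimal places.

0.02

n = 15.
(a) r = 9.4; between ranks 9 (3.8) and 10 (3.9): 3.84.
(b) r = 9.6; between ranks 9 (3.8) and 10 (3.9): 3.86.
|3.84 − 3.86| = 0.02.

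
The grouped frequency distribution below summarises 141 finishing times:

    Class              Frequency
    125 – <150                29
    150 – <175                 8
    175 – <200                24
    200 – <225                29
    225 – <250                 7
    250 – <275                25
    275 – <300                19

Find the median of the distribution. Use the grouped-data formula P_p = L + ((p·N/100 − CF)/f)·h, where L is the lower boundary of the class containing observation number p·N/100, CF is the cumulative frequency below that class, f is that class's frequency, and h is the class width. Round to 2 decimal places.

N = 141; target position k = 50/100 · 141 = 70.5.
Cumulative frequencies: 29, 37, 61, 90, 97, 122, 141.
Observation 70.5 falls in the class 200 – <225.
L = 200, CF = 61, f = 29, h = 25.
P50 = 200 + ((70.5 − 61)/29)·25 = 200 + 8.18966 = 208.19.

208.19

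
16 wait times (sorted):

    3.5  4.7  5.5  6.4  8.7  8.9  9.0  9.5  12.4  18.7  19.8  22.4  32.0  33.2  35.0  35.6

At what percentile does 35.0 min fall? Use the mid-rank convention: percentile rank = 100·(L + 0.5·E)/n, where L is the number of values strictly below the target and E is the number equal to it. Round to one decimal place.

90.6

Count below 35.0: L = 14; count equal: E = 1; n = 16.
Percentile rank = 100·(14 + 0.5·1)/16 = 100·14.5/16 = 90.62.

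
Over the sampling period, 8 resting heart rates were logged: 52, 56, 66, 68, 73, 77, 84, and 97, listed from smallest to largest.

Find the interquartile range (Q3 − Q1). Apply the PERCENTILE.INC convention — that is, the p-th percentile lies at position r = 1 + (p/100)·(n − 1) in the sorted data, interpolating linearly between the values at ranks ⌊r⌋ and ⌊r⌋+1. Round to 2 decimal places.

15.25

n = 8.
P25: r = 2.75; ranks 2–3 are 56, 66; interpolating gives 63.5.
P75: r = 6.25; ranks 6–7 are 77, 84; interpolating gives 78.75.
Difference: 78.75 − 63.5 = 15.25.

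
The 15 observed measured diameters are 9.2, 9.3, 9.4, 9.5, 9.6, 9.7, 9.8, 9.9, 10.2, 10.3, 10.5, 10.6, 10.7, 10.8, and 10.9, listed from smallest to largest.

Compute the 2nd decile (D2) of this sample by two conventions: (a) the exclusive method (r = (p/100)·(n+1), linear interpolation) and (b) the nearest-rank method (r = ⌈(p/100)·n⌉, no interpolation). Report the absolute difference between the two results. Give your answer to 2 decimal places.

0.02

n = 15.
(a) r = 3.2; between ranks 3 (9.4) and 4 (9.5): 9.42.
(b) the nearest-rank method: rank 3 → 9.4.
|9.42 − 9.4| = 0.02.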